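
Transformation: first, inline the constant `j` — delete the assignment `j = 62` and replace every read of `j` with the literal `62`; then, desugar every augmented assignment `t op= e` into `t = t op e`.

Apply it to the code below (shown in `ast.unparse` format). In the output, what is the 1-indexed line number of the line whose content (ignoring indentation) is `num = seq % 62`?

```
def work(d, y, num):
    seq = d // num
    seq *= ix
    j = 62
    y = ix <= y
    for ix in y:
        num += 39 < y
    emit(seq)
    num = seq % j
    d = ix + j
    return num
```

Transformed code:
def work(d, y, num):
    seq = d // num
    seq = seq * ix
    y = ix <= y
    for ix in y:
        num = num + (39 < y)
    emit(seq)
    num = seq % 62
    d = ix + 62
    return num

8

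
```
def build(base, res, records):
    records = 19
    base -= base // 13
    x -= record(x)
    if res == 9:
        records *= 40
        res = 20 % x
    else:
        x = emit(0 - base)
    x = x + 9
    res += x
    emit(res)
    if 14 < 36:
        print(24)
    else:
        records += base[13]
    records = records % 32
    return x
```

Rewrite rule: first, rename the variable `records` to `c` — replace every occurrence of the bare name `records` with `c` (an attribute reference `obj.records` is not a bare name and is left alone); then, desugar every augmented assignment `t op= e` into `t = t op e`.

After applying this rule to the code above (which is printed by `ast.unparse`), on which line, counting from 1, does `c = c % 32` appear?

Transformed code:
def build(base, res, c):
    c = 19
    base = base - base // 13
    x = x - record(x)
    if res == 9:
        c = c * 40
        res = 20 % x
    else:
        x = emit(0 - base)
    x = x + 9
    res = res + x
    emit(res)
    if 14 < 36:
        print(24)
    else:
        c = c + base[13]
    c = c % 32
    return x

17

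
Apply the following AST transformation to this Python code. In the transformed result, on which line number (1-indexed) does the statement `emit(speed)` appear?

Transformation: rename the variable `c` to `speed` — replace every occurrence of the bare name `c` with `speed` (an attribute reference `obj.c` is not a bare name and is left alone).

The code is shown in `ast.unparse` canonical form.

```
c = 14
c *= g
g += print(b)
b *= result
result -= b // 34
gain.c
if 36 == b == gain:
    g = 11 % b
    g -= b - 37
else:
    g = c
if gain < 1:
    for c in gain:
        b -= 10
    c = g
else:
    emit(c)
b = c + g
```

Transformed code:
speed = 14
speed *= g
g += print(b)
b *= result
result -= b // 34
gain.c
if 36 == b == gain:
    g = 11 % b
    g -= b - 37
else:
    g = speed
if gain < 1:
    for speed in gain:
        b -= 10
    speed = g
else:
    emit(speed)
b = speed + g

17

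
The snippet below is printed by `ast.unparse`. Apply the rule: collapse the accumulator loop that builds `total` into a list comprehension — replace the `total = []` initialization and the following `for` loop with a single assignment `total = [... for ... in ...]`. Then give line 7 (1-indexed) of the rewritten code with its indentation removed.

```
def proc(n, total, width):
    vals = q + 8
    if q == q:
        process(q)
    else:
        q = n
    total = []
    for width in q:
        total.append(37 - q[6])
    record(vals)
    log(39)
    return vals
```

Transformed code:
def proc(n, total, width):
    vals = q + 8
    if q == q:
        process(q)
    else:
        q = n
    total = [37 - q[6] for width in q]
    record(vals)
    log(39)
    return vals

total = [37 - q[6] for width in q]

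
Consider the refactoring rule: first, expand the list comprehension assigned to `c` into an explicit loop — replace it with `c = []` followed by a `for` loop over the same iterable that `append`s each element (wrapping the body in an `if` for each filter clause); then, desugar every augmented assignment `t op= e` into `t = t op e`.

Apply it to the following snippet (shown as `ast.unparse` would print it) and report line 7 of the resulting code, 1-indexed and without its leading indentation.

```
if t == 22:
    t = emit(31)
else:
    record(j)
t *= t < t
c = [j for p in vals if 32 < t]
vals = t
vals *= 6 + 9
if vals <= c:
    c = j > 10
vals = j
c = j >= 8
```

for p in vals:

Transformed code:
if t == 22:
    t = emit(31)
else:
    record(j)
t = t * (t < t)
c = []
for p in vals:
    if 32 < t:
        c.append(j)
vals = t
vals = vals * (6 + 9)
if vals <= c:
    c = j > 10
vals = j
c = j >= 8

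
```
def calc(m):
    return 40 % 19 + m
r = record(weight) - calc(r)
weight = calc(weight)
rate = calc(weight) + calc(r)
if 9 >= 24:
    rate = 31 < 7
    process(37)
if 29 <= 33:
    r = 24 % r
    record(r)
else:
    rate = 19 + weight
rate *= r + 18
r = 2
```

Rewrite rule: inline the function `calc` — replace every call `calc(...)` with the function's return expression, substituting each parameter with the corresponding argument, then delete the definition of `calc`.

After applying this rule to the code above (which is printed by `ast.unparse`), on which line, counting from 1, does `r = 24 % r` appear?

8

Transformed code:
r = record(weight) - (40 % 19 + r)
weight = 40 % 19 + weight
rate = 40 % 19 + weight + (40 % 19 + r)
if 9 >= 24:
    rate = 31 < 7
    process(37)
if 29 <= 33:
    r = 24 % r
    record(r)
else:
    rate = 19 + weight
rate *= r + 18
r = 2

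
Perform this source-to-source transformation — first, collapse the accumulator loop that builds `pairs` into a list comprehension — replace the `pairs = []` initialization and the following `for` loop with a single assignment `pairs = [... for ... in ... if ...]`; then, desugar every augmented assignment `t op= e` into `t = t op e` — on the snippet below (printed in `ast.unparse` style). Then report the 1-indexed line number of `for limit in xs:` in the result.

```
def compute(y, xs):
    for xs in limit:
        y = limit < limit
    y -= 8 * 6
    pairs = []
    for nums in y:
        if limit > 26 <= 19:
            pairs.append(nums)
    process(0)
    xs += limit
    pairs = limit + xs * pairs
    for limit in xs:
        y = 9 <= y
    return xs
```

Transformed code:
def compute(y, xs):
    for xs in limit:
        y = limit < limit
    y = y - 8 * 6
    pairs = [nums for nums in y if limit > 26 <= 19]
    process(0)
    xs = xs + limit
    pairs = limit + xs * pairs
    for limit in xs:
        y = 9 <= y
    return xs

9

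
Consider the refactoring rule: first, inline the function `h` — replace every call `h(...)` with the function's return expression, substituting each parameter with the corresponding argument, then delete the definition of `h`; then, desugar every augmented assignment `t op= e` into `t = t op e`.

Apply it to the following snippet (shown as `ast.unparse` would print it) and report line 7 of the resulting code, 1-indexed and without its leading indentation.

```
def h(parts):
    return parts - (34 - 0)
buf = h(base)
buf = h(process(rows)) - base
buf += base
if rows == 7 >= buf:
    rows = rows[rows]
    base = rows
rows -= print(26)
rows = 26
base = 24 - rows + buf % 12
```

Transformed code:
buf = base - (34 - 0)
buf = process(rows) - (34 - 0) - base
buf = buf + base
if rows == 7 >= buf:
    rows = rows[rows]
    base = rows
rows = rows - print(26)
rows = 26
base = 24 - rows + buf % 12

rows = rows - print(26)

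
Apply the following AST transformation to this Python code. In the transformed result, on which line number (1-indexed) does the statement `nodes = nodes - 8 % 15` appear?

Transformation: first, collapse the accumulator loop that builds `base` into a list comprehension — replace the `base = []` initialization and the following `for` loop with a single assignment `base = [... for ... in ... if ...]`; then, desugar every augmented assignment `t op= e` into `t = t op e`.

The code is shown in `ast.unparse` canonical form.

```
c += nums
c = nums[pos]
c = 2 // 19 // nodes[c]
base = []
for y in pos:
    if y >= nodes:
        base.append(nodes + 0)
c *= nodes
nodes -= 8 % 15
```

Transformed code:
c = c + nums
c = nums[pos]
c = 2 // 19 // nodes[c]
base = [nodes + 0 for y in pos if y >= nodes]
c = c * nodes
nodes = nodes - 8 % 15

6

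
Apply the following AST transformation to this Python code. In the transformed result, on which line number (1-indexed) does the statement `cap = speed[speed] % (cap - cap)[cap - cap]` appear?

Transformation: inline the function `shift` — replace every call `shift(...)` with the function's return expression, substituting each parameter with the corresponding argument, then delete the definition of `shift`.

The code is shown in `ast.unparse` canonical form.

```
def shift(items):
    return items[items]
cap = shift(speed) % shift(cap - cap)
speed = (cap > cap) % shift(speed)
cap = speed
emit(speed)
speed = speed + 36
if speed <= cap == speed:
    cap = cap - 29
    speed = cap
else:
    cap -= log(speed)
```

Transformed code:
cap = speed[speed] % (cap - cap)[cap - cap]
speed = (cap > cap) % speed[speed]
cap = speed
emit(speed)
speed = speed + 36
if speed <= cap == speed:
    cap = cap - 29
    speed = cap
else:
    cap -= log(speed)

1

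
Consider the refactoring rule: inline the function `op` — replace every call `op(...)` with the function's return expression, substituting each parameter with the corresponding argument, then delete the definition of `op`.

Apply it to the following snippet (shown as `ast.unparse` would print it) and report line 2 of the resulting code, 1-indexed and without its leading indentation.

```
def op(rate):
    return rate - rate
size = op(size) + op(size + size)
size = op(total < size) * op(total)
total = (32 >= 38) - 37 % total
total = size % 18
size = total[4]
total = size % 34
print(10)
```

Transformed code:
size = size - size + (size + size - (size + size))
size = ((total < size) - (total < size)) * (total - total)
total = (32 >= 38) - 37 % total
total = size % 18
size = total[4]
total = size % 34
print(10)

size = ((total < size) - (total < size)) * (total - total)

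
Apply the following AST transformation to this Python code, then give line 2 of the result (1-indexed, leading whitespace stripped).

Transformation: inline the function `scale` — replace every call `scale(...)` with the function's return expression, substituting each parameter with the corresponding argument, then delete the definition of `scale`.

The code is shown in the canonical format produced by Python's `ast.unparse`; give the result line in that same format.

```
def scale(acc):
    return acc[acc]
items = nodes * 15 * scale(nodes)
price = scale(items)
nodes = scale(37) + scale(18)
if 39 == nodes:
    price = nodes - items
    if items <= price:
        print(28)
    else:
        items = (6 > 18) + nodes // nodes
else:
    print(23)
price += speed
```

price = items[items]

Transformed code:
items = nodes * 15 * nodes[nodes]
price = items[items]
nodes = 37[37] + 18[18]
if 39 == nodes:
    price = nodes - items
    if items <= price:
        print(28)
    else:
        items = (6 > 18) + nodes // nodes
else:
    print(23)
price += speed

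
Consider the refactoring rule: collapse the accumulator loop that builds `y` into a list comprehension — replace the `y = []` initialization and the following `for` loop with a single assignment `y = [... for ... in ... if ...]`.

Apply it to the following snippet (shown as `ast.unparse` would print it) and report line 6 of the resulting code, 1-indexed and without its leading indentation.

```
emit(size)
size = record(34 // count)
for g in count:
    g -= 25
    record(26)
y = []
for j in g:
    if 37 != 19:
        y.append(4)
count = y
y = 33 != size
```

Transformed code:
emit(size)
size = record(34 // count)
for g in count:
    g -= 25
    record(26)
y = [4 for j in g if 37 != 19]
count = y
y = 33 != size

y = [4 for j in g if 37 != 19]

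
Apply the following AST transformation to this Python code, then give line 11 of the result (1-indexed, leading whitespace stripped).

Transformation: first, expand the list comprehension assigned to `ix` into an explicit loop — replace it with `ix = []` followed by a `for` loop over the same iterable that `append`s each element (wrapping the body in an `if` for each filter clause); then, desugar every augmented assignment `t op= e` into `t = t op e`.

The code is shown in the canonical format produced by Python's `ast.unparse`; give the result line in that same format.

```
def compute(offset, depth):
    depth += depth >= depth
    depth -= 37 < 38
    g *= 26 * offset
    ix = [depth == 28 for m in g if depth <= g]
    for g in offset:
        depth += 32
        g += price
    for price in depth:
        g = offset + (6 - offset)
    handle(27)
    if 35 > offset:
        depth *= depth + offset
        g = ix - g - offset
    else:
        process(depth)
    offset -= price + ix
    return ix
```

Transformed code:
def compute(offset, depth):
    depth = depth + (depth >= depth)
    depth = depth - (37 < 38)
    g = g * (26 * offset)
    ix = []
    for m in g:
        if depth <= g:
            ix.append(depth == 28)
    for g in offset:
        depth = depth + 32
        g = g + price
    for price in depth:
        g = offset + (6 - offset)
    handle(27)
    if 35 > offset:
        depth = depth * (depth + offset)
        g = ix - g - offset
    else:
        process(depth)
    offset = offset - (price + ix)
    return ix

g = g + price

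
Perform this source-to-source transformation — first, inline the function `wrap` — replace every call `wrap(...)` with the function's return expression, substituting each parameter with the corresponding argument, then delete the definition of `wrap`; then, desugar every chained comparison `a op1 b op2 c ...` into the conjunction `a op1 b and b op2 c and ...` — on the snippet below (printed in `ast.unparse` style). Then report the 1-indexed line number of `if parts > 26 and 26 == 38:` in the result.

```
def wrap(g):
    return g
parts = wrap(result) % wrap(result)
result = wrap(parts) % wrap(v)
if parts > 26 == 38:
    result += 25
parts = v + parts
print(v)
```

3

Transformed code:
parts = result % result
result = parts % v
if parts > 26 and 26 == 38:
    result += 25
parts = v + parts
print(v)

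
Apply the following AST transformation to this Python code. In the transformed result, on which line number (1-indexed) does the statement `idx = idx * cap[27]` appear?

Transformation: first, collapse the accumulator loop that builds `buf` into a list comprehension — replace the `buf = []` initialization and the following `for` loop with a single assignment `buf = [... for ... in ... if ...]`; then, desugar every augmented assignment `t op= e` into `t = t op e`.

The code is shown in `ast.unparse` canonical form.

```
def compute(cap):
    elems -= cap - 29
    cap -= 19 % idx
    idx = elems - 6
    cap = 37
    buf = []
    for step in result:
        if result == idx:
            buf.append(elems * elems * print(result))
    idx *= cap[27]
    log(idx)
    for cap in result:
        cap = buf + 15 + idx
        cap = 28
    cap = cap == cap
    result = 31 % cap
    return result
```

Transformed code:
def compute(cap):
    elems = elems - (cap - 29)
    cap = cap - 19 % idx
    idx = elems - 6
    cap = 37
    buf = [elems * elems * print(result) for step in result if result == idx]
    idx = idx * cap[27]
    log(idx)
    for cap in result:
        cap = buf + 15 + idx
        cap = 28
    cap = cap == cap
    result = 31 % cap
    return result

7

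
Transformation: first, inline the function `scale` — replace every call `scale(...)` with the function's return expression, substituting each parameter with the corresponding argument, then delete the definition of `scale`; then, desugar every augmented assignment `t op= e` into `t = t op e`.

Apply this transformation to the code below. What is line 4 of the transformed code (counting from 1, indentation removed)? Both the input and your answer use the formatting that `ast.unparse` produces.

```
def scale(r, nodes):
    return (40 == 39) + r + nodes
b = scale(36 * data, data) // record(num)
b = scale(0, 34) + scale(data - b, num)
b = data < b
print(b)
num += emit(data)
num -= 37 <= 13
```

Transformed code:
b = ((40 == 39) + 36 * data + data) // record(num)
b = (40 == 39) + 0 + 34 + ((40 == 39) + (data - b) + num)
b = data < b
print(b)
num = num + emit(data)
num = num - (37 <= 13)

print(b)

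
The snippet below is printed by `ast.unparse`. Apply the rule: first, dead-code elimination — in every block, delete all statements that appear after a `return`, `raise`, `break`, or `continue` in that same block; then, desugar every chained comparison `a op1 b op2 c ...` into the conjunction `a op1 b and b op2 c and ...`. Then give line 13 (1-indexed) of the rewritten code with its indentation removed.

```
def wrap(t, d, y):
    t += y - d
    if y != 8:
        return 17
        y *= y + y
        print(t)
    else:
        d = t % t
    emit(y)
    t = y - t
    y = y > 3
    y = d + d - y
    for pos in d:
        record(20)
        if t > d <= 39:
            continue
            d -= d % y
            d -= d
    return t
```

Transformed code:
def wrap(t, d, y):
    t += y - d
    if y != 8:
        return 17
    else:
        d = t % t
    emit(y)
    t = y - t
    y = y > 3
    y = d + d - y
    for pos in d:
        record(20)
        if t > d and d <= 39:
            continue
    return t

if t > d and d <= 39:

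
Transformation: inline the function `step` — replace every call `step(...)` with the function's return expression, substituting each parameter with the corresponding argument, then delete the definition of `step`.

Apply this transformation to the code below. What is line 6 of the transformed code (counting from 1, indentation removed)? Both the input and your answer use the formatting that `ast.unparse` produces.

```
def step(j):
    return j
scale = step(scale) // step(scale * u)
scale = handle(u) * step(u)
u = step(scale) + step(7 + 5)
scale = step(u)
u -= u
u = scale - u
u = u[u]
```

Transformed code:
scale = scale // (scale * u)
scale = handle(u) * u
u = scale + (7 + 5)
scale = u
u -= u
u = scale - u
u = u[u]

u = scale - u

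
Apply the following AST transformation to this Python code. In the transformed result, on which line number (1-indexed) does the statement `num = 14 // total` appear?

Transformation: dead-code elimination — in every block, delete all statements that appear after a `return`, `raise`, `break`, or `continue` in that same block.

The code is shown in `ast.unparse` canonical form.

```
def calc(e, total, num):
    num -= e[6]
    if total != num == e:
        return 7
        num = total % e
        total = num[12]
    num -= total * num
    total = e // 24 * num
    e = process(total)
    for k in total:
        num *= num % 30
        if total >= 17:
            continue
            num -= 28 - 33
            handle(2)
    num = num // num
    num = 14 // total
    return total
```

Transformed code:
def calc(e, total, num):
    num -= e[6]
    if total != num == e:
        return 7
    num -= total * num
    total = e // 24 * num
    e = process(total)
    for k in total:
        num *= num % 30
        if total >= 17:
            continue
    num = num // num
    num = 14 // total
    return total

13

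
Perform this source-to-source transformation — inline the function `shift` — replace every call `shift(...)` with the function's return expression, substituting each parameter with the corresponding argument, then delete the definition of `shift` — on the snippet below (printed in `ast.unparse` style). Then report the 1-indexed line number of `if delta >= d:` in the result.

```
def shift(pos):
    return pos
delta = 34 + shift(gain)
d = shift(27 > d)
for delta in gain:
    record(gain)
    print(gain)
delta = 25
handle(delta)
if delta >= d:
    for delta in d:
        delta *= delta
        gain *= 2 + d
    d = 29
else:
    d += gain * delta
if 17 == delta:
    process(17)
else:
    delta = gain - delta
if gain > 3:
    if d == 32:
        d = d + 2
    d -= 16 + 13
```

8

Transformed code:
delta = 34 + gain
d = 27 > d
for delta in gain:
    record(gain)
    print(gain)
delta = 25
handle(delta)
if delta >= d:
    for delta in d:
        delta *= delta
        gain *= 2 + d
    d = 29
else:
    d += gain * delta
if 17 == delta:
    process(17)
else:
    delta = gain - delta
if gain > 3:
    if d == 32:
        d = d + 2
    d -= 16 + 13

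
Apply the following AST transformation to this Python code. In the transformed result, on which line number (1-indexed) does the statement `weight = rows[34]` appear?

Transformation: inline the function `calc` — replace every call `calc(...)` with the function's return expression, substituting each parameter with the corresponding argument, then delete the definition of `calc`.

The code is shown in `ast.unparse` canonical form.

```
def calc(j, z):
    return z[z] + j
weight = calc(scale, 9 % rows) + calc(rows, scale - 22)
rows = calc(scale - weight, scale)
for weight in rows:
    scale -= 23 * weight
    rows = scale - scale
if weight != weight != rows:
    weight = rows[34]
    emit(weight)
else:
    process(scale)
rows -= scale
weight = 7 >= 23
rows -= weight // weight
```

7

Transformed code:
weight = (9 % rows)[9 % rows] + scale + ((scale - 22)[scale - 22] + rows)
rows = scale[scale] + (scale - weight)
for weight in rows:
    scale -= 23 * weight
    rows = scale - scale
if weight != weight != rows:
    weight = rows[34]
    emit(weight)
else:
    process(scale)
rows -= scale
weight = 7 >= 23
rows -= weight // weight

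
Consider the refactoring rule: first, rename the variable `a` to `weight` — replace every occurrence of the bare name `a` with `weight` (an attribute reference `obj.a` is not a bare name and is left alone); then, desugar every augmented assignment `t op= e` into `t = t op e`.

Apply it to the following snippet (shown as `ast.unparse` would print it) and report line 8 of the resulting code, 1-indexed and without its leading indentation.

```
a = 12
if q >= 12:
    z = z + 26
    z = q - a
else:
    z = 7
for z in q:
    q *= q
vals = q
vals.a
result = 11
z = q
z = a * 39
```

q = q * q

Transformed code:
weight = 12
if q >= 12:
    z = z + 26
    z = q - weight
else:
    z = 7
for z in q:
    q = q * q
vals = q
vals.a
result = 11
z = q
z = weight * 39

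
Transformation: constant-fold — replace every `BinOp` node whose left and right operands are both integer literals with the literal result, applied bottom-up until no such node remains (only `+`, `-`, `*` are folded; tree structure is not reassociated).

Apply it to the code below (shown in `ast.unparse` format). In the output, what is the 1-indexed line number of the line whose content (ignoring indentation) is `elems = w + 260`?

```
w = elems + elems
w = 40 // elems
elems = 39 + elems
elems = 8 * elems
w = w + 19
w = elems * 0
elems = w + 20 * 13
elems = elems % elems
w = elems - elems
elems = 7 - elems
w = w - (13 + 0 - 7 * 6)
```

Transformed code:
w = elems + elems
w = 40 // elems
elems = 39 + elems
elems = 8 * elems
w = w + 19
w = elems * 0
elems = w + 260
elems = elems % elems
w = elems - elems
elems = 7 - elems
w = w - -29

7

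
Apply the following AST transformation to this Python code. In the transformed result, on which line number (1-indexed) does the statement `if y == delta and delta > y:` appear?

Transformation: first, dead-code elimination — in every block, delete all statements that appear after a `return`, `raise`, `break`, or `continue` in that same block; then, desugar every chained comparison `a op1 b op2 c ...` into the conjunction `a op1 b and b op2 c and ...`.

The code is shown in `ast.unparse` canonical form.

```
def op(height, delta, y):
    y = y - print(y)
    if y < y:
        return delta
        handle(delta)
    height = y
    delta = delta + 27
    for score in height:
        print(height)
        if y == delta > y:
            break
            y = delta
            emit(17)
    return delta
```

Transformed code:
def op(height, delta, y):
    y = y - print(y)
    if y < y:
        return delta
    height = y
    delta = delta + 27
    for score in height:
        print(height)
        if y == delta and delta > y:
            break
    return delta

9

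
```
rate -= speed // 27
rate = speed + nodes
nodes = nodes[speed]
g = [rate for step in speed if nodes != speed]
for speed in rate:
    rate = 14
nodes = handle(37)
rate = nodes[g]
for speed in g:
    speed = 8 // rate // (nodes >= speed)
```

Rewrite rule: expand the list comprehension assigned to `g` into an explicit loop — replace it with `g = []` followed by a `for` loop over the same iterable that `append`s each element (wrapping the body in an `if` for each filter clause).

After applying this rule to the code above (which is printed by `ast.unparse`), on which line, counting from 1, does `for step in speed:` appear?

Transformed code:
rate -= speed // 27
rate = speed + nodes
nodes = nodes[speed]
g = []
for step in speed:
    if nodes != speed:
        g.append(rate)
for speed in rate:
    rate = 14
nodes = handle(37)
rate = nodes[g]
for speed in g:
    speed = 8 // rate // (nodes >= speed)

5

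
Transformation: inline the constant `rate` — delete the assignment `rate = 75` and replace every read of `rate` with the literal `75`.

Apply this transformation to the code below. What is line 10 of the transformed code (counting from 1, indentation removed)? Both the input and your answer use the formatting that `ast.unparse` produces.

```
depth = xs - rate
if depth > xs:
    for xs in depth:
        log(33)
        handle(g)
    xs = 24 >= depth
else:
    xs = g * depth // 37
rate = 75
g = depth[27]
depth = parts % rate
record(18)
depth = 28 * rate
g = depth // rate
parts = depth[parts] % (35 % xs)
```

Transformed code:
depth = xs - 75
if depth > xs:
    for xs in depth:
        log(33)
        handle(g)
    xs = 24 >= depth
else:
    xs = g * depth // 37
g = depth[27]
depth = parts % 75
record(18)
depth = 28 * 75
g = depth // 75
parts = depth[parts] % (35 % xs)

depth = parts % 75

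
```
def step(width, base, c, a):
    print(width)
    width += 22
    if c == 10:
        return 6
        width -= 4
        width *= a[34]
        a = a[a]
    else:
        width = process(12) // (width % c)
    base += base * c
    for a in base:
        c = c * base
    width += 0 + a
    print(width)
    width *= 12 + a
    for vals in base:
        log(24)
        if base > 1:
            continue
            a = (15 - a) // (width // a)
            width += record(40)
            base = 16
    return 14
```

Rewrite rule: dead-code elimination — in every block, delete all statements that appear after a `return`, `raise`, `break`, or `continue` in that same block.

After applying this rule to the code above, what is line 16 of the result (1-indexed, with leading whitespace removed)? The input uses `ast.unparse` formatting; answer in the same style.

if base > 1:

Transformed code:
def step(width, base, c, a):
    print(width)
    width += 22
    if c == 10:
        return 6
    else:
        width = process(12) // (width % c)
    base += base * c
    for a in base:
        c = c * base
    width += 0 + a
    print(width)
    width *= 12 + a
    for vals in base:
        log(24)
        if base > 1:
            continue
    return 14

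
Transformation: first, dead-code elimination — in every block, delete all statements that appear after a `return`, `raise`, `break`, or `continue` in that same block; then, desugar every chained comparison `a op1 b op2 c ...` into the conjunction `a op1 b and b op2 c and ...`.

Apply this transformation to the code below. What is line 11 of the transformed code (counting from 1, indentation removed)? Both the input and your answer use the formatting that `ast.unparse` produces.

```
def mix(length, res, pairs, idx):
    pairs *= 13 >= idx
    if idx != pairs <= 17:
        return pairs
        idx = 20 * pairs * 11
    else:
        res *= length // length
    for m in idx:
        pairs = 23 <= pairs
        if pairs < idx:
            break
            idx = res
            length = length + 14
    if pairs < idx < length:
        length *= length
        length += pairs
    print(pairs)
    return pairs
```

if pairs < idx and idx < length:

Transformed code:
def mix(length, res, pairs, idx):
    pairs *= 13 >= idx
    if idx != pairs and pairs <= 17:
        return pairs
    else:
        res *= length // length
    for m in idx:
        pairs = 23 <= pairs
        if pairs < idx:
            break
    if pairs < idx and idx < length:
        length *= length
        length += pairs
    print(pairs)
    return pairs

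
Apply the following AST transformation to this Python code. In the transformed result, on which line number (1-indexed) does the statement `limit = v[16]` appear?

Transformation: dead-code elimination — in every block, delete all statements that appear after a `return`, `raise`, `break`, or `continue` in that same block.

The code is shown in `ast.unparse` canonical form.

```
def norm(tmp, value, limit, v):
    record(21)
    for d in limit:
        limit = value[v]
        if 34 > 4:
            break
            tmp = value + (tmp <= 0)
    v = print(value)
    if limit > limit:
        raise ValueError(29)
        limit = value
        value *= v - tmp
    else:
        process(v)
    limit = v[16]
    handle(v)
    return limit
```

12

Transformed code:
def norm(tmp, value, limit, v):
    record(21)
    for d in limit:
        limit = value[v]
        if 34 > 4:
            break
    v = print(value)
    if limit > limit:
        raise ValueError(29)
    else:
        process(v)
    limit = v[16]
    handle(v)
    return limit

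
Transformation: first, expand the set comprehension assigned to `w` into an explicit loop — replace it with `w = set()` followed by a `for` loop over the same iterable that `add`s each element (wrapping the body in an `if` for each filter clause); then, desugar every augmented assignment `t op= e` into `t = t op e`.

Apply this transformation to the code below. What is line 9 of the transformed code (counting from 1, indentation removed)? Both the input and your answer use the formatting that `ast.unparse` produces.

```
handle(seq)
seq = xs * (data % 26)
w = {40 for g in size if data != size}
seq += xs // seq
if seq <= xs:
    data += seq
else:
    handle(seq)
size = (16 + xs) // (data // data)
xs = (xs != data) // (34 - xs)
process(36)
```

data = data + seq

Transformed code:
handle(seq)
seq = xs * (data % 26)
w = set()
for g in size:
    if data != size:
        w.add(40)
seq = seq + xs // seq
if seq <= xs:
    data = data + seq
else:
    handle(seq)
size = (16 + xs) // (data // data)
xs = (xs != data) // (34 - xs)
process(36)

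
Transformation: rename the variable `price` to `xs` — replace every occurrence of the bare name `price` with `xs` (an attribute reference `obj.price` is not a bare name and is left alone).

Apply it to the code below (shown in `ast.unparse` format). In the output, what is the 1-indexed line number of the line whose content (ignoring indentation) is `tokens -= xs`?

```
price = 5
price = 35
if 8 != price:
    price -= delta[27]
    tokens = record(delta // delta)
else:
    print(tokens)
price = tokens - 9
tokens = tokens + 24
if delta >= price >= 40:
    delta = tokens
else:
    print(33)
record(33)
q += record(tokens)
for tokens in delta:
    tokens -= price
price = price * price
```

Transformed code:
xs = 5
xs = 35
if 8 != xs:
    xs -= delta[27]
    tokens = record(delta // delta)
else:
    print(tokens)
xs = tokens - 9
tokens = tokens + 24
if delta >= xs >= 40:
    delta = tokens
else:
    print(33)
record(33)
q += record(tokens)
for tokens in delta:
    tokens -= xs
xs = xs * xs

17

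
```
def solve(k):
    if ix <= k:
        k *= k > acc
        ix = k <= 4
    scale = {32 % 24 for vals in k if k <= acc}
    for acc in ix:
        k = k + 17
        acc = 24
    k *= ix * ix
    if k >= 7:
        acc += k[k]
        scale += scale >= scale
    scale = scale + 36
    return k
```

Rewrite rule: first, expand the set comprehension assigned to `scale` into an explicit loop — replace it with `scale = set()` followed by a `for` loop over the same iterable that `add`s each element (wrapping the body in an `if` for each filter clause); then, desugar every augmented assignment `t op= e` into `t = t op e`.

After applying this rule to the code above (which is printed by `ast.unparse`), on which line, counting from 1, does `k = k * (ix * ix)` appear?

Transformed code:
def solve(k):
    if ix <= k:
        k = k * (k > acc)
        ix = k <= 4
    scale = set()
    for vals in k:
        if k <= acc:
            scale.add(32 % 24)
    for acc in ix:
        k = k + 17
        acc = 24
    k = k * (ix * ix)
    if k >= 7:
        acc = acc + k[k]
        scale = scale + (scale >= scale)
    scale = scale + 36
    return k

12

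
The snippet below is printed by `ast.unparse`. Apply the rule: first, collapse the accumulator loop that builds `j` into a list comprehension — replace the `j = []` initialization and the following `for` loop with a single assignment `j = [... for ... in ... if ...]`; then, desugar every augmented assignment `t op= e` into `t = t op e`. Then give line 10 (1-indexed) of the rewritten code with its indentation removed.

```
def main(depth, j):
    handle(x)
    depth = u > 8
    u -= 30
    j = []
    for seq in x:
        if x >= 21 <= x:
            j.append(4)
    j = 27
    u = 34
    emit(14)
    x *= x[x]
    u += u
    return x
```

Transformed code:
def main(depth, j):
    handle(x)
    depth = u > 8
    u = u - 30
    j = [4 for seq in x if x >= 21 <= x]
    j = 27
    u = 34
    emit(14)
    x = x * x[x]
    u = u + u
    return x

u = u + u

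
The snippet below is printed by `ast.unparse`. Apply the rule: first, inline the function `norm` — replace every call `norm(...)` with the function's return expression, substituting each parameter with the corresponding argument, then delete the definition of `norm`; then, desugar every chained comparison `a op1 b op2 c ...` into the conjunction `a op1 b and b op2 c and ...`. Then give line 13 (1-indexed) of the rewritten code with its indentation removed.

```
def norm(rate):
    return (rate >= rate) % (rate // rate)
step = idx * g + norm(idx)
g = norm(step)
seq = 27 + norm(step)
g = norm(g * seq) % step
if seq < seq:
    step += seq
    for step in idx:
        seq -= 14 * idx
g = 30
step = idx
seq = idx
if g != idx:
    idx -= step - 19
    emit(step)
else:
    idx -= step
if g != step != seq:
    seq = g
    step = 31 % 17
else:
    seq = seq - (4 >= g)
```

Transformed code:
step = idx * g + (idx >= idx) % (idx // idx)
g = (step >= step) % (step // step)
seq = 27 + (step >= step) % (step // step)
g = (g * seq >= g * seq) % (g * seq // (g * seq)) % step
if seq < seq:
    step += seq
    for step in idx:
        seq -= 14 * idx
g = 30
step = idx
seq = idx
if g != idx:
    idx -= step - 19
    emit(step)
else:
    idx -= step
if g != step and step != seq:
    seq = g
    step = 31 % 17
else:
    seq = seq - (4 >= g)

idx -= step - 19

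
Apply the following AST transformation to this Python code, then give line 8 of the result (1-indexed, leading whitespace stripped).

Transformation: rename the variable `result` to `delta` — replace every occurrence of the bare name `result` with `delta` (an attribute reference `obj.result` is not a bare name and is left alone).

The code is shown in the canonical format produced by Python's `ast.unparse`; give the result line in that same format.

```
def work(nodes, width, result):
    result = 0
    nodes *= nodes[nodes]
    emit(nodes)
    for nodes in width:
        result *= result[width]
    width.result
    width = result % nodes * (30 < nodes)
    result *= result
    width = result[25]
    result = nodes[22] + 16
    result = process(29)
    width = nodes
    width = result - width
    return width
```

Transformed code:
def work(nodes, width, delta):
    delta = 0
    nodes *= nodes[nodes]
    emit(nodes)
    for nodes in width:
        delta *= delta[width]
    width.result
    width = delta % nodes * (30 < nodes)
    delta *= delta
    width = delta[25]
    delta = nodes[22] + 16
    delta = process(29)
    width = nodes
    width = delta - width
    return width

width = delta % nodes * (30 < nodes)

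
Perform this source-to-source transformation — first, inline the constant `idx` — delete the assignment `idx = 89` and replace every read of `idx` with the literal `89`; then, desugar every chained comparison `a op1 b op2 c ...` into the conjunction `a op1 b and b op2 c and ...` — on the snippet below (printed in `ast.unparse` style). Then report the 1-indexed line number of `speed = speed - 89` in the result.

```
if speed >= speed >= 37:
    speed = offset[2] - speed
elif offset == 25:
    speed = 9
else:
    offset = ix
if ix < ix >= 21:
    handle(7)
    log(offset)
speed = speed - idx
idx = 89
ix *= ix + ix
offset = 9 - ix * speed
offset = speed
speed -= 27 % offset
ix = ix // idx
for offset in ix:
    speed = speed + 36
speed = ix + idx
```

Transformed code:
if speed >= speed and speed >= 37:
    speed = offset[2] - speed
elif offset == 25:
    speed = 9
else:
    offset = ix
if ix < ix and ix >= 21:
    handle(7)
    log(offset)
speed = speed - 89
ix *= ix + ix
offset = 9 - ix * speed
offset = speed
speed -= 27 % offset
ix = ix // 89
for offset in ix:
    speed = speed + 36
speed = ix + 89

10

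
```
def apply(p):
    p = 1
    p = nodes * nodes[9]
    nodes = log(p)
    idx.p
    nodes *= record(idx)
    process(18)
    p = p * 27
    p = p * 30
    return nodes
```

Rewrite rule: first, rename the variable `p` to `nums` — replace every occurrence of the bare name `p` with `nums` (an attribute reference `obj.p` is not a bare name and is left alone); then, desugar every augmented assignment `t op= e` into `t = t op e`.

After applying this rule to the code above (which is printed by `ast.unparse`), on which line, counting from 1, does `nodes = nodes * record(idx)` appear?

6

Transformed code:
def apply(nums):
    nums = 1
    nums = nodes * nodes[9]
    nodes = log(nums)
    idx.p
    nodes = nodes * record(idx)
    process(18)
    nums = nums * 27
    nums = nums * 30
    return nodes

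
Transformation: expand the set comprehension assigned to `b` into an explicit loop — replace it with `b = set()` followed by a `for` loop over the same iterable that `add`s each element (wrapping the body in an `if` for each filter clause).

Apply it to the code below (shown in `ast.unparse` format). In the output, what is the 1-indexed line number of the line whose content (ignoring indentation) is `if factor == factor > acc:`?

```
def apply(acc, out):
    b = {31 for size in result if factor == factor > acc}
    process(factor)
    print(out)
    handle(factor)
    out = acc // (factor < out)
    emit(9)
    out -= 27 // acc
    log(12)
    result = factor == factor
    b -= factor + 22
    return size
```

4

Transformed code:
def apply(acc, out):
    b = set()
    for size in result:
        if factor == factor > acc:
            b.add(31)
    process(factor)
    print(out)
    handle(factor)
    out = acc // (factor < out)
    emit(9)
    out -= 27 // acc
    log(12)
    result = factor == factor
    b -= factor + 22
    return size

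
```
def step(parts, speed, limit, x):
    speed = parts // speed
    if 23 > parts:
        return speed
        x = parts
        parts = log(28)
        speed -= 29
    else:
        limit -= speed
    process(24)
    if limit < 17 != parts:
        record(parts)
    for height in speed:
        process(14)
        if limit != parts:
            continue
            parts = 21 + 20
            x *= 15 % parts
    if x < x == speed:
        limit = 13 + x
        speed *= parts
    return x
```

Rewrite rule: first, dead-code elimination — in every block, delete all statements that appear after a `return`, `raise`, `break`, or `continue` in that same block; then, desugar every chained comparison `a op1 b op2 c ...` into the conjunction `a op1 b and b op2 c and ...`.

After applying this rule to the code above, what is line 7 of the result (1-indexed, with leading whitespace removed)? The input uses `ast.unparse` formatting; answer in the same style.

process(24)

Transformed code:
def step(parts, speed, limit, x):
    speed = parts // speed
    if 23 > parts:
        return speed
    else:
        limit -= speed
    process(24)
    if limit < 17 and 17 != parts:
        record(parts)
    for height in speed:
        process(14)
        if limit != parts:
            continue
    if x < x and x == speed:
        limit = 13 + x
        speed *= parts
    return x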